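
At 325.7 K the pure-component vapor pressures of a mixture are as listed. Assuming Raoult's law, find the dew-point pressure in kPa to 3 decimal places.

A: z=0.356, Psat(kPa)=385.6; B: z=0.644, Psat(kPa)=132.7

At the dew point ψ → 1, so Σzᵢ/Kᵢ = 1 with Kᵢ = Pᵢˢᵃᵗ/P ⇒ 1/P = Σzᵢ/Pᵢˢᵃᵗ.
1/P = 0.356/385.6 + 0.644/132.7 = 0.005776 ⇒ P = 173.122 kPa

Pdew = 173.122 kPa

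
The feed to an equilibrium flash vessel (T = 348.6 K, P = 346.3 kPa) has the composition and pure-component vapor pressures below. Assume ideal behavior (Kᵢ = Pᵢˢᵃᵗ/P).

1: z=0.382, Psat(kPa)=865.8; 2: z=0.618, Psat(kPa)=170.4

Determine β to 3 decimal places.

Raoult's law: Kᵢ = Pᵢˢᵃᵗ/P = Pᵢˢᵃᵗ/346.3.
  K_1 = 865.8/346.3 = 2.50014, K_2 = 170.4/346.3 = 0.49206
Let β = V/F and solve Σ zᵢ(Kᵢ−1)/(1+β(Kᵢ−1)) = 0.
Feasibility: ΣzᵢKᵢ = 1.259, Σzᵢ/Kᵢ = 1.409 — both > 1, two phases present.
Binary case is linear: z₁(K₁−1)(1+β(K₂−1)) + z₂(K₂−1)(1+β(K₁−1)) = 0
⇒ β = [z₁(K₁−1)+z₂(K₂−1)] / [−(K₁−1)(K₂−1)] = 0.2591/0.7620 = 0.340

β = 0.340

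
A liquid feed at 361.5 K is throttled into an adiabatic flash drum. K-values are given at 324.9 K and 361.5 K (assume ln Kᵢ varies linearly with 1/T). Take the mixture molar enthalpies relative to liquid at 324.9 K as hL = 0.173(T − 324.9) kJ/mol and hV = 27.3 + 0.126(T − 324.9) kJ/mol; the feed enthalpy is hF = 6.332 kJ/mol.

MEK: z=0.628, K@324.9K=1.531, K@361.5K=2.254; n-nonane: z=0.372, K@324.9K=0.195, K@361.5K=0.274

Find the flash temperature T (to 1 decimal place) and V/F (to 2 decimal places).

T = 330.3 K, V/F = 0.20

Adiabatic flash: solve Rachford–Rice at each trial T, then check hF = ψ·hV(T) + (1−ψ)·hL(T).
  T = 324.9 K: K = (1.531, 0.195), RR gives ψ = 0.080, H_out = 2.172 kJ/mol
  T = 361.5 K: K = (2.254, 0.274), RR gives ψ = 0.568, H_out = 20.870 kJ/mol
  T = 343.2 K: K = (1.877, 0.233), RR gives ψ = 0.395, H_out = 13.605 kJ/mol
  T = 334.0 K: K = (1.699, 0.214), RR gives ψ = 0.266, H_out = 8.734 kJ/mol
  T = 329.4 K: K = (1.613, 0.204), RR gives ψ = 0.182, H_out = 5.716 kJ/mol
  T = 331.7 K: K = (1.656, 0.209), RR gives ψ = 0.227, H_out = 7.288 kJ/mol
Linear interpolation between T = 329.4 (H_out = 5.716) and T = 331.7 (H_out = 7.288) on hF = 6.332 gives T ≈ 330.3 K, at which ψ = 0.20.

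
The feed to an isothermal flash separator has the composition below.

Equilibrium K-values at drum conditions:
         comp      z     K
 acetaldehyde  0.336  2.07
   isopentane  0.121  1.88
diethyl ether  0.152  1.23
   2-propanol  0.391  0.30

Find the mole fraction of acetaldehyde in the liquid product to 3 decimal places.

Material balance + equilibrium reduce to Σ zᵢ(Kᵢ−1)/(1+ψ(Kᵢ−1)) = 0.
Check two-phase: ΣzᵢKᵢ = 1.227 > 1 and Σzᵢ/Kᵢ = 1.654 > 1, so g(0) = 0.227 > 0 and g(1) = -0.654 < 0.
Newton–Raphson from ψ = 0.5:
  ψ = 0.500: g = -0.0816, g' = -0.668 → ψ = 0.378
  ψ = 0.378: g = -0.0041, g' = -0.609 → ψ = 0.371
Converged at ψ = 0.371.
Compositions from xᵢ = zᵢ/(1+ψ(Kᵢ−1)), yᵢ = Kᵢxᵢ:
  acetaldehyde: x = 0.240, y = 0.498
  isopentane: x = 0.091, y = 0.171
  diethyl ether: x = 0.140, y = 0.172
  2-propanol: x = 0.528, y = 0.158

x_acetaldehyde = 0.240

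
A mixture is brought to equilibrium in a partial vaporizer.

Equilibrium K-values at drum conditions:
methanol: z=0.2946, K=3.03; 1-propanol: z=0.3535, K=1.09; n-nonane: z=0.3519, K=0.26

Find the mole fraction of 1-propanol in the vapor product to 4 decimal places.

y_1-propanol = 0.3723

Newton iteration, ψ⁰ = 0.43:
  ψ = 0.4300: g = -0.03200, g' = -0.7633 → ψ = 0.3881
  ψ = 0.3881: g = -0.00007, g' = -0.7617 → ψ = 0.3880
Converged at ψ = 0.3880.
Compositions from xᵢ = zᵢ/(1+ψ(Kᵢ−1)), yᵢ = Kᵢxᵢ:
  methanol: x = 0.1648, y = 0.4993
  1-propanol: x = 0.3416, y = 0.3723
  n-nonane: x = 0.4936, y = 0.1283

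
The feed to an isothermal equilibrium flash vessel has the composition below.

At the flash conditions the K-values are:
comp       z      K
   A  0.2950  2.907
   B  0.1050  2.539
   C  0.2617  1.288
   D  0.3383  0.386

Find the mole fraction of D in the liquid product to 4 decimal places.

Rachford–Rice: g(ψ) = Σ zᵢ(Kᵢ−1)/(1+ψ(Kᵢ−1)) = 0.
Check two-phase: ΣzᵢKᵢ = 1.5918 > 1 and Σzᵢ/Kᵢ = 1.2224 > 1, so g(0) = 0.5918 > 0 and g(1) = -0.2224 < 0.
Newton iteration, ψ⁰ = 0.5:
  ψ = 0.5000: g = 0.14545, g' = -0.6427 → ψ = 0.7263
  ψ = 0.7263: g = -0.00040, g' = -0.6744 → ψ = 0.7257
Converged at ψ = 0.7257.
Compositions from xᵢ = zᵢ/(1+ψ(Kᵢ−1)), yᵢ = Kᵢxᵢ:
  A: x = 0.1237, y = 0.3597
  B: x = 0.0496, y = 0.1259
  C: x = 0.2165, y = 0.2788
  D: x = 0.6102, y = 0.2355

x_D = 0.6102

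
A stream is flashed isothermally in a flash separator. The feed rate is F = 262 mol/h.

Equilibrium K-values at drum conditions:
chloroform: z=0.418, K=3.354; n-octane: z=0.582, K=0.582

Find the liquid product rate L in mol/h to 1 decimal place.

Binary case is linear: z₁(K₁−1)(1+ψ(K₂−1)) + z₂(K₂−1)(1+ψ(K₁−1)) = 0
⇒ ψ = [z₁(K₁−1)+z₂(K₂−1)] / [−(K₁−1)(K₂−1)] = 0.7407/0.9840 = 0.753
Then V = ψ·F = 0.7528·262 = 197.2 mol/h and L = F − V = 64.8 mol/h.

L = 64.8 mol/h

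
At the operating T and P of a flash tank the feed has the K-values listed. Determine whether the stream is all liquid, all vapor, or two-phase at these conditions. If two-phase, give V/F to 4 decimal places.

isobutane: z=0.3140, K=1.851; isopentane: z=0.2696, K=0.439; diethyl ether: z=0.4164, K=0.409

ΣzᵢKᵢ = 0.8699; Σzᵢ/Kᵢ = 1.8019.
Since ΣzᵢKᵢ < 1 the mixture is below its bubble point — single liquid phase.

all liquid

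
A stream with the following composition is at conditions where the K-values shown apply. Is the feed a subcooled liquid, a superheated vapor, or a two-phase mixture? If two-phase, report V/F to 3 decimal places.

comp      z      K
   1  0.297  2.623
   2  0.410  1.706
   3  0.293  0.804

superheated vapor

ΣzᵢKᵢ = 1.714; Σzᵢ/Kᵢ = 0.718.
Since Σzᵢ/Kᵢ < 1 the mixture is above its dew point — single vapor phase.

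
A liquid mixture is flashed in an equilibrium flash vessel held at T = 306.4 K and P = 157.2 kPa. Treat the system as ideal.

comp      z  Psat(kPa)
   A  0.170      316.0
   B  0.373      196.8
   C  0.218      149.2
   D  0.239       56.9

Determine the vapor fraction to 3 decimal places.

Raoult's law: Kᵢ = Pᵢˢᵃᵗ/P = Pᵢˢᵃᵗ/157.2.
  K_A = 316.0/157.2 = 2.01018, K_B = 196.8/157.2 = 1.25191, K_C = 149.2/157.2 = 0.94911, K_D = 56.9/157.2 = 0.36196
Let ψ = V/F and solve Σ zᵢ(Kᵢ−1)/(1+ψ(Kᵢ−1)) = 0.
Feasibility: ΣzᵢKᵢ = 1.102, Σzᵢ/Kᵢ = 1.272 — both > 1, two phases present.
Newton iteration, ψ⁰ = 0.5:
  ψ = 0.500: g = -0.0378, g' = -0.306 → ψ = 0.376
  ψ = 0.376: g = -0.0018, g' = -0.280 → ψ = 0.370
Converged at ψ = 0.370.

ψ = 0.370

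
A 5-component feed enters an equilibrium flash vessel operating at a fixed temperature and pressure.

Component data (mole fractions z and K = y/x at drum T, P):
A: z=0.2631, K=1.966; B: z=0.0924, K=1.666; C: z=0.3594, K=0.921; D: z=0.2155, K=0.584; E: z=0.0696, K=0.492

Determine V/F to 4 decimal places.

V/F = 0.6210

Newton–Raphson from V/F = 0.64:
  V/F = 0.6400: g = -0.00427, g' = -0.2251 → V/F = 0.6210
Converged at V/F = 0.6210.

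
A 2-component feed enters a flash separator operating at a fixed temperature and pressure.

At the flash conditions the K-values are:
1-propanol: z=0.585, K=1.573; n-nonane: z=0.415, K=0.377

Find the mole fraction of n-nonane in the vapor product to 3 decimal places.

Material balance + equilibrium reduce to Σ zᵢ(Kᵢ−1)/(1+ψ(Kᵢ−1)) = 0.
Check two-phase: ΣzᵢKᵢ = 1.077 > 1 and Σzᵢ/Kᵢ = 1.473 > 1, so g(0) = 0.077 > 0 and g(1) = -0.473 < 0.
Binary case is linear: z₁(K₁−1)(1+ψ(K₂−1)) + z₂(K₂−1)(1+ψ(K₁−1)) = 0
⇒ ψ = [z₁(K₁−1)+z₂(K₂−1)] / [−(K₁−1)(K₂−1)] = 0.0767/0.3570 = 0.215
Compositions from xᵢ = zᵢ/(1+ψ(Kᵢ−1)), yᵢ = Kᵢxᵢ:
  1-propanol: x = 0.521, y = 0.819
  n-nonane: x = 0.479, y = 0.181

y_n-nonane = 0.181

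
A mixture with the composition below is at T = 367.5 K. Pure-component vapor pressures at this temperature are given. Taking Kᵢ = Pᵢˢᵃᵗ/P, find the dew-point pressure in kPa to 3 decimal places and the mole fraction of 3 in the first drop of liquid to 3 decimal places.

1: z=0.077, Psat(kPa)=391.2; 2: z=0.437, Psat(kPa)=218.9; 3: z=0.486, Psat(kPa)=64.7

Pdew = 103.042 kPa, x_3 = 0.774

At the dew point ψ → 1, so Σzᵢ/Kᵢ = 1 with Kᵢ = Pᵢˢᵃᵗ/P ⇒ 1/P = Σzᵢ/Pᵢˢᵃᵗ.
1/P = 0.077/391.2 + 0.437/218.9 + 0.486/64.7 = 0.009705 ⇒ P = 103.042 kPa
xᵢ = zᵢP/Pᵢˢᵃᵗ ⇒ x_3 = 0.486·103.042/64.7 = 0.774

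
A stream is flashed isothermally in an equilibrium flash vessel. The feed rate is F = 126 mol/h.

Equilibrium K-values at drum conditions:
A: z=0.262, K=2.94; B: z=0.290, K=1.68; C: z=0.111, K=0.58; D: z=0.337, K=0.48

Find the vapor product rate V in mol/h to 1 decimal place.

V = 90.1 mol/h

Rachford–Rice: g(ψ) = Σ zᵢ(Kᵢ−1)/(1+ψ(Kᵢ−1)) = 0.
g(0) = ΣzᵢKᵢ − 1 = 0.484 and g(1) = 1 − Σzᵢ/Kᵢ = -0.155, so a root lies in (0, 1).
Iterate (Newton) starting at ψ = 0.31:
  ψ = 0.310: g = 0.2177, g' = -0.631 → ψ = 0.655
  ψ = 0.655: g = 0.0303, g' = -0.502 → ψ = 0.715
Converged at ψ = 0.715.
Then V = ψ·F = 0.7151·126 = 90.1 mol/h and L = F − V = 35.9 mol/h.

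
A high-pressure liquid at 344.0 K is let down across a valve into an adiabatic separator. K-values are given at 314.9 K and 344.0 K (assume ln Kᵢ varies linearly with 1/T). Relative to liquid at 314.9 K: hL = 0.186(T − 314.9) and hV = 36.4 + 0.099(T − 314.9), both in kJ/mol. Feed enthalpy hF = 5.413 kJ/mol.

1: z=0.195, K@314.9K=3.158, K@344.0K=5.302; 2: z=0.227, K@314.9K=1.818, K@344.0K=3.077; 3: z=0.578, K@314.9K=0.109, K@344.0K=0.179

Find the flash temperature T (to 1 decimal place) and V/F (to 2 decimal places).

Adiabatic flash: solve Rachford–Rice at each trial T, then check hF = ψ·hV(T) + (1−ψ)·hL(T).
  T = 314.9 K: K = (3.158, 1.818, 0.109), RR gives ψ = 0.064, H_out = 2.331 kJ/mol
  T = 344.0 K: K = (5.302, 3.077, 0.179), RR gives ψ = 0.316, H_out = 16.104 kJ/mol
  T = 329.4 K: K = (4.135, 2.391, 0.141), RR gives ψ = 0.215, H_out = 10.237 kJ/mol
  T = 322.1 K: K = (3.621, 2.089, 0.124), RR gives ψ = 0.148, H_out = 6.626 kJ/mol
  T = 318.5 K: K = (3.384, 1.950, 0.116), RR gives ψ = 0.109, H_out = 4.589 kJ/mol
  T = 320.3 K: K = (3.502, 2.019, 0.120), RR gives ψ = 0.129, H_out = 5.632 kJ/mol
Linear interpolation between T = 318.5 (H_out = 4.589) and T = 320.3 (H_out = 5.632) on hF = 5.413 gives T ≈ 319.9 K, at which ψ = 0.12.

T = 319.9 K, V/F = 0.12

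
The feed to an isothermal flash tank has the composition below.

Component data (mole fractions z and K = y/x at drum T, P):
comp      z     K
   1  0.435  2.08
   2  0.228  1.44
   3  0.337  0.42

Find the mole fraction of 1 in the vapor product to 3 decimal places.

Let β = V/F and solve Σ zᵢ(Kᵢ−1)/(1+β(Kᵢ−1)) = 0.
g(0) = ΣzᵢKᵢ − 1 = 0.375 and g(1) = 1 − Σzᵢ/Kᵢ = -0.170, so a root lies in (0, 1).
Iterate (Newton) starting at β = 0.64:
  β = 0.640: g = 0.0452, g' = -0.491 → β = 0.732
  β = 0.732: g = -0.0015, g' = -0.526 → β = 0.729
Converged at β = 0.729.
Compositions from xᵢ = zᵢ/(1+β(Kᵢ−1)), yᵢ = Kᵢxᵢ:
  1: x = 0.243, y = 0.506
  2: x = 0.173, y = 0.249
  3: x = 0.584, y = 0.245

y_1 = 0.506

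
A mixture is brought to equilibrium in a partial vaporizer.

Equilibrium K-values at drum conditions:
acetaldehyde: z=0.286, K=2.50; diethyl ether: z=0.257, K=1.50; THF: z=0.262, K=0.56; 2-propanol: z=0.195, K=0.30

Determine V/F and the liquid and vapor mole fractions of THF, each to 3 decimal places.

V/F = 0.482, x_THF = 0.333, y_THF = 0.186

Material balance + equilibrium reduce to Σ zᵢ(Kᵢ−1)/(1+V/F(Kᵢ−1)) = 0.
Check two-phase: ΣzᵢKᵢ = 1.306 > 1 and Σzᵢ/Kᵢ = 1.404 > 1, so g(0) = 0.306 > 0 and g(1) = -0.404 < 0.
Iterate (Newton) starting at V/F = 0.35:
  V/F = 0.350: g = 0.0736, g' = -0.562 → V/F = 0.481
  V/F = 0.481: g = 0.0007, g' = -0.558 → V/F = 0.482
Converged at V/F = 0.482.
Compositions from xᵢ = zᵢ/(1+V/F(Kᵢ−1)), yᵢ = Kᵢxᵢ:
  acetaldehyde: x = 0.166, y = 0.415
  diethyl ether: x = 0.207, y = 0.311
  THF: x = 0.333, y = 0.186
  2-propanol: x = 0.294, y = 0.088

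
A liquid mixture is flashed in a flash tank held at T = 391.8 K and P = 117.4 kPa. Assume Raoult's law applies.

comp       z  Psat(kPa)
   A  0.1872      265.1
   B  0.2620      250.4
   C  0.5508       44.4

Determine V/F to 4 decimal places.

V/F = 0.2573

Raoult's law: Kᵢ = Pᵢˢᵃᵗ/P = Pᵢˢᵃᵗ/117.4.
  K_A = 265.1/117.4 = 2.258092, K_B = 250.4/117.4 = 2.132879, K_C = 44.4/117.4 = 0.378194
Rachford–Rice: g(V/F) = Σ zᵢ(Kᵢ−1)/(1+V/F(Kᵢ−1)) = 0.
Feasibility: ΣzᵢKᵢ = 1.1898, Σzᵢ/Kᵢ = 1.6621 — both > 1, two phases present.
Newton–Raphson from V/F = 0.5:
  V/F = 0.5000: g = -0.16296, g' = -0.6972 → V/F = 0.2663
  V/F = 0.2663: g = -0.00599, g' = -0.6706 → V/F = 0.2573
Converged at V/F = 0.2573.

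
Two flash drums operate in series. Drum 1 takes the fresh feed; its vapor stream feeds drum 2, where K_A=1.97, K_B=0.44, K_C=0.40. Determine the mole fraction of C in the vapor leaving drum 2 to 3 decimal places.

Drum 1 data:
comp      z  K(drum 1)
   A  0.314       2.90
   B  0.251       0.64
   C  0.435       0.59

y_C (drum 2) = 0.156

Drum 1:
Newton–Raphson from ψ₁ = 0.5:
  ψ₁ = 0.500: g = -0.0286, g' = -0.462 → ψ₁ = 0.438
  ψ₁ = 0.438: g = 0.0009, g' = -0.492 → ψ₁ = 0.440
Converged at ψ₁ = 0.440.
Drum-1 compositions:
  A: x = 0.171, y = 0.496
  B: x = 0.298, y = 0.191
  C: x = 0.531, y = 0.313
Drum-2 feed = drum-1 vapor: z₂ = (0.4960, 0.1909, 0.3131).
Drum 2:
Rachford–Rice: g(ψ₂) = Σ zᵢ(Kᵢ−1)/(1+ψ₂(Kᵢ−1)) = 0.
Check two-phase: ΣzᵢKᵢ = 1.186 > 1 and Σzᵢ/Kᵢ = 1.468 > 1, so g(0) = 0.186 > 0 and g(1) = -0.468 < 0.
Newton iteration, ψ₂⁰ = 0.58:
  ψ₂ = 0.580: g = -0.1386, g' = -0.588 → ψ₂ = 0.344
  ψ₂ = 0.344: g = -0.0085, g' = -0.533 → ψ₂ = 0.328
Converged at ψ₂ = 0.328.
  A: x = 0.376, y = 0.741
  B: x = 0.234, y = 0.103
  C: x = 0.390, y = 0.156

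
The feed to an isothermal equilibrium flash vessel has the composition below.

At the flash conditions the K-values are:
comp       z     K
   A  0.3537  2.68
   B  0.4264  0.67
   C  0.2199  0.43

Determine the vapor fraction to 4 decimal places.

Material balance + equilibrium reduce to Σ zᵢ(Kᵢ−1)/(1+ψ(Kᵢ−1)) = 0.
Feasibility: ΣzᵢKᵢ = 1.3282, Σzᵢ/Kᵢ = 1.2798 — both > 1, two phases present.
Newton–Raphson from ψ = 0.37:
  ψ = 0.3700: g = 0.04731, g' = -0.5546 → ψ = 0.4553
  ψ = 0.4553: g = 0.00182, g' = -0.5151 → ψ = 0.4588
Converged at ψ = 0.4588.

ψ = 0.4588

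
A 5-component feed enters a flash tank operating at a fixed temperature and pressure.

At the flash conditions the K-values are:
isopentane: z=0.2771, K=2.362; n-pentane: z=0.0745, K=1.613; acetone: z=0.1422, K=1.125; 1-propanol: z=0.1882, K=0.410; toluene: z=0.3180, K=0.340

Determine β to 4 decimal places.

Rachford–Rice: g(β) = Σ zᵢ(Kᵢ−1)/(1+β(Kᵢ−1)) = 0.
Check two-phase: ΣzᵢKᵢ = 1.1199 > 1 and Σzᵢ/Kᵢ = 1.6842 > 1, so g(0) = 0.1199 > 0 and g(1) = -0.6842 < 0.
Iterate (Newton) starting at β = 0.5:
  β = 0.5000: g = -0.19455, g' = -0.6407 → β = 0.1963
  β = 0.1963: g = -0.01081, g' = -0.6111 → β = 0.1786
  β = 0.1786: g = 0.00005, g' = -0.6173 → β = 0.1787
Converged at β = 0.1787.

β = 0.1787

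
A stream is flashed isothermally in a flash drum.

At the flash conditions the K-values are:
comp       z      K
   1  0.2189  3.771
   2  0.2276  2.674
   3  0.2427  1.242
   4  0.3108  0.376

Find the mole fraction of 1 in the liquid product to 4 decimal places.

Newton–Raphson from ψ = 0.5:
  ψ = 0.5000: g = 0.23218, g' = -0.7513 → ψ = 0.8090
  ψ = 0.8090: g = 0.00639, g' = -0.7785 → ψ = 0.8172
Converged at ψ = 0.8172.
Compositions from xᵢ = zᵢ/(1+ψ(Kᵢ−1)), yᵢ = Kᵢxᵢ:
  1: x = 0.0671, y = 0.2529
  2: x = 0.0961, y = 0.2570
  3: x = 0.2026, y = 0.2517
  4: x = 0.6342, y = 0.2385

x_1 = 0.0671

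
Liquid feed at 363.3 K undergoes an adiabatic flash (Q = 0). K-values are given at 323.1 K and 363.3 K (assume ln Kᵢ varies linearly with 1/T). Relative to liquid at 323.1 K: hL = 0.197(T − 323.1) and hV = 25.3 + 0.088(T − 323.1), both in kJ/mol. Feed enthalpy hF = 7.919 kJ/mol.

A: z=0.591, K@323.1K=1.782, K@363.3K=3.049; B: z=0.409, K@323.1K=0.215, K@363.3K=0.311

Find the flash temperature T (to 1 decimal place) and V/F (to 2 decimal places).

Adiabatic flash: solve Rachford–Rice at each trial T, then check hF = ψ·hV(T) + (1−ψ)·hL(T).
  T = 323.1 K: K = (1.782, 0.215), RR gives ψ = 0.230, H_out = 5.815 kJ/mol
  T = 363.3 K: K = (3.049, 0.311), RR gives ψ = 0.658, H_out = 21.687 kJ/mol
  T = 343.2 K: K = (2.368, 0.261), RR gives ψ = 0.501, H_out = 15.541 kJ/mol
  T = 333.1 K: K = (2.062, 0.238), RR gives ψ = 0.390, H_out = 11.410 kJ/mol
  T = 328.1 K: K = (1.919, 0.226), RR gives ψ = 0.319, H_out = 8.873 kJ/mol
  T = 325.6 K: K = (1.850, 0.221), RR gives ψ = 0.277, H_out = 7.422 kJ/mol
  T = 326.9 K: K = (1.885, 0.224), RR gives ψ = 0.299, H_out = 8.194 kJ/mol
Linear interpolation between T = 325.6 (H_out = 7.422) and T = 326.9 (H_out = 8.194) on hF = 7.919 gives T ≈ 326.4 K, at which ψ = 0.29.

T = 326.4 K, V/F = 0.29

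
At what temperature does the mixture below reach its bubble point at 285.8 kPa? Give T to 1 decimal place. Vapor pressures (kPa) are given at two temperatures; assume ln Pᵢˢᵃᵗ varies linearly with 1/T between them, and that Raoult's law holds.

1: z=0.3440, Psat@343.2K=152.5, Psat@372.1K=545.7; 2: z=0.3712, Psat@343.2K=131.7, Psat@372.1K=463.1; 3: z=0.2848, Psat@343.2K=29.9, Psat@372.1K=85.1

Bubble-point temperature: ΣzᵢPᵢˢᵃᵗ(T) = P. Interpolate ln Pᵢˢᵃᵗ = aᵢ + bᵢ/T.
  T = 343.2 K: ΣzᵢPᵢˢᵃᵗ = 109.86 kPa
  T = 372.1 K: ΣzᵢPᵢˢᵃᵗ = 383.86 kPa
  T = 357.6 K: ΣzᵢPᵢˢᵃᵗ = 210.07 kPa
  T = 364.9 K: ΣzᵢPᵢˢᵃᵗ = 286.24 kPa
  T = 361.2 K: ΣzᵢPᵢˢᵃᵗ = 245.08 kPa
  T = 363.0 K: ΣzᵢPᵢˢᵃᵗ = 264.41 kPa
Interpolating between 363.0 K and 364.9 K gives T ≈ 364.9 K.

T = 364.9 K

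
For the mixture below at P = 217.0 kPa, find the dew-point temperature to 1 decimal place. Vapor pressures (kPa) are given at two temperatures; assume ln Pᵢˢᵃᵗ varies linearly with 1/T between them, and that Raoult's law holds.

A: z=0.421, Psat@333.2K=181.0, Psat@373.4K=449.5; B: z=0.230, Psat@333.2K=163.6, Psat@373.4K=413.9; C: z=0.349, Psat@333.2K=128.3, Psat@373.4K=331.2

Dew-point temperature: Σzᵢ·P/Pᵢˢᵃᵗ(T) = 1. Interpolate ln Pᵢˢᵃᵗ = aᵢ + bᵢ/T.
  T = 333.2 K: ΣzᵢP/Pᵢˢᵃᵗ = 1.4001
  T = 373.4 K: ΣzᵢP/Pᵢˢᵃᵗ = 0.5525
  T = 353.3 K: ΣzᵢP/Pᵢˢᵃᵗ = 0.8565
  T = 343.2 K: ΣzᵢP/Pᵢˢᵃᵗ = 1.0885
  T = 348.2 K: ΣzᵢP/Pᵢˢᵃᵗ = 0.9651
  T = 345.7 K: ΣzᵢP/Pᵢˢᵃᵗ = 1.0245
Interpolating between 345.7 K and 348.2 K gives T ≈ 346.7 K.

T = 346.7 K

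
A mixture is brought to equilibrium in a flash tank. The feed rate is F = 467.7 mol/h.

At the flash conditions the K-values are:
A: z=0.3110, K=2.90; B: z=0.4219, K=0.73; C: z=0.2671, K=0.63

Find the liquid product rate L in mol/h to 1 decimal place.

Material balance + equilibrium reduce to Σ zᵢ(Kᵢ−1)/(1+ψ(Kᵢ−1)) = 0.
g(0) = ΣzᵢKᵢ − 1 = 0.3782 and g(1) = 1 − Σzᵢ/Kᵢ = -0.1092, so a root lies in (0, 1).
Iterate (Newton) starting at ψ = 0.5:
  ψ = 0.5000: g = 0.05007, g' = -0.3914 → ψ = 0.6279
  ψ = 0.6279: g = 0.00353, g' = -0.3401 → ψ = 0.6383
  ψ = 0.6383: g = 0.00002, g' = -0.3369 → ψ = 0.6384
Converged at ψ = 0.6384.
Then V = ψ·F = 0.6384·467.7 = 298.6 mol/h and L = F − V = 169.1 mol/h.

L = 169.1 mol/h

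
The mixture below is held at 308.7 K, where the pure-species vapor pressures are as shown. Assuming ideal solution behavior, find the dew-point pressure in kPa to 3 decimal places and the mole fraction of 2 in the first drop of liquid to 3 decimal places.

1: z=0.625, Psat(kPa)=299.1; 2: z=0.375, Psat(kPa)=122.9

At the dew point ψ → 1, so Σzᵢ/Kᵢ = 1 with Kᵢ = Pᵢˢᵃᵗ/P ⇒ 1/P = Σzᵢ/Pᵢˢᵃᵗ.
1/P = 0.625/299.1 + 0.375/122.9 = 0.005141 ⇒ P = 194.520 kPa
xᵢ = zᵢP/Pᵢˢᵃᵗ ⇒ x_2 = 0.375·194.520/122.9 = 0.594

Pdew = 194.520 kPa, x_2 = 0.594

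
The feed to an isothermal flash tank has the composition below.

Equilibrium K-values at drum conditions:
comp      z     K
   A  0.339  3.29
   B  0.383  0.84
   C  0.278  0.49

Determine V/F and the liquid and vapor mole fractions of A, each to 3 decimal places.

Material balance + equilibrium reduce to Σ zᵢ(Kᵢ−1)/(1+V/F(Kᵢ−1)) = 0.
Feasibility: ΣzᵢKᵢ = 1.573, Σzᵢ/Kᵢ = 1.126 — both > 1, two phases present.
Newton iteration, V/F⁰ = 0.6:
  V/F = 0.600: g = 0.0549, g' = -0.478 → V/F = 0.715
  V/F = 0.715: g = 0.0020, g' = -0.447 → V/F = 0.719
Converged at V/F = 0.719.
Compositions from xᵢ = zᵢ/(1+V/F(Kᵢ−1)), yᵢ = Kᵢxᵢ:
  A: x = 0.128, y = 0.421
  B: x = 0.433, y = 0.364
  C: x = 0.439, y = 0.215

V/F = 0.719, x_A = 0.128, y_A = 0.421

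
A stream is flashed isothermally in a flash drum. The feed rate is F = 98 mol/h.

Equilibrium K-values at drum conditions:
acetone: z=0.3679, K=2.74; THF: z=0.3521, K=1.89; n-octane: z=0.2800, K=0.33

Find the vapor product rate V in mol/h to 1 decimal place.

V = 83.4 mol/h

Rachford–Rice: g(ψ) = Σ zᵢ(Kᵢ−1)/(1+ψ(Kᵢ−1)) = 0.
Feasibility: ΣzᵢKᵢ = 1.7659, Σzᵢ/Kᵢ = 1.1691 — both > 1, two phases present.
Newton–Raphson from ψ = 0.5:
  ψ = 0.5000: g = 0.27708, g' = -0.7363 → ψ = 0.8763
  ψ = 0.8763: g = -0.02477, g' = -1.0001 → ψ = 0.8515
  ψ = 0.8515: g = -0.00060, g' = -0.9526 → ψ = 0.8509
Converged at ψ = 0.8509.
Then V = ψ·F = 0.8509·98 = 83.4 mol/h and L = F − V = 14.6 mol/h.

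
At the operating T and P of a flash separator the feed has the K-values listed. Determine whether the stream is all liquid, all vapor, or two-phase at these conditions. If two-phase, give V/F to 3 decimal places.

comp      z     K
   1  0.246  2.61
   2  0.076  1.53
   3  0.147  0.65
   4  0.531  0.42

ΣzᵢKᵢ = 1.077; Σzᵢ/Kᵢ = 1.634.
Both exceed 1, so a two-phase solution exists.
Let ψ = V/F and solve Σ zᵢ(Kᵢ−1)/(1+ψ(Kᵢ−1)) = 0.
Newton iteration, ψ⁰ = 0.54:
  ψ = 0.540: g = -0.2687, g' = -0.601 → ψ = 0.093
  ψ = 0.093: g = 0.0040, g' = -0.720 → ψ = 0.099
Converged at ψ = 0.099.

two-phase, V/F = 0.099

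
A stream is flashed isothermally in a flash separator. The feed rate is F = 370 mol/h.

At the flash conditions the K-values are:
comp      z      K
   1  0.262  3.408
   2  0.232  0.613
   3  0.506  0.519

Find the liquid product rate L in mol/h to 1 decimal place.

Let ψ = V/F and solve Σ zᵢ(Kᵢ−1)/(1+ψ(Kᵢ−1)) = 0.
g(0) = ΣzᵢKᵢ − 1 = 0.298 and g(1) = 1 − Σzᵢ/Kᵢ = -0.430, so a root lies in (0, 1).
Newton–Raphson from ψ = 0.4:
  ψ = 0.400: g = -0.0862, g' = -0.622 → ψ = 0.261
  ψ = 0.261: g = 0.0089, g' = -0.768 → ψ = 0.273
Converged at ψ = 0.273.
Then V = ψ·F = 0.2731·370 = 101.1 mol/h and L = F − V = 268.9 mol/h.

L = 268.9 mol/h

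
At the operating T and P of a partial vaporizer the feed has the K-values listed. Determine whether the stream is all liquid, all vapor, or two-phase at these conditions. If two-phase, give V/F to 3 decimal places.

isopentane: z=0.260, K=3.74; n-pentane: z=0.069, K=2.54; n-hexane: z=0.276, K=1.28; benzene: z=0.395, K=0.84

ΣzᵢKᵢ = 1.833; Σzᵢ/Kᵢ = 0.783.
Since Σzᵢ/Kᵢ < 1 the mixture is above its dew point — single vapor phase.

all vapor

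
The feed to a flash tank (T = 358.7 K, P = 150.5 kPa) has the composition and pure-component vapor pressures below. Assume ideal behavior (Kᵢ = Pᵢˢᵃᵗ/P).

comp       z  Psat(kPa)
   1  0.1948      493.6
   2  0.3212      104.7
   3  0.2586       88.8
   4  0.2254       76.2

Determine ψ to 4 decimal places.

ψ = 0.1435

Raoult's law: Kᵢ = Pᵢˢᵃᵗ/P = Pᵢˢᵃᵗ/150.5.
  K_1 = 493.6/150.5 = 3.279734, K_2 = 104.7/150.5 = 0.695681, K_3 = 88.8/150.5 = 0.590033, K_4 = 76.2/150.5 = 0.506312
Let ψ = V/F and solve Σ zᵢ(Kᵢ−1)/(1+ψ(Kᵢ−1)) = 0.
g(0) = ΣzᵢKᵢ − 1 = 0.1291 and g(1) = 1 − Σzᵢ/Kᵢ = -0.4046, so a root lies in (0, 1).
Newton–Raphson from ψ = 0.5:
  ψ = 0.5000: g = -0.18886, g' = -0.4281 → ψ = 0.0588
  ψ = 0.0588: g = 0.06879, g' = -0.9218 → ψ = 0.1335
  ψ = 0.1335: g = 0.00733, g' = -0.7391 → ψ = 0.1434
  ψ = 0.1434: g = 0.00009, g' = -0.7203 → ψ = 0.1435
Converged at ψ = 0.1435.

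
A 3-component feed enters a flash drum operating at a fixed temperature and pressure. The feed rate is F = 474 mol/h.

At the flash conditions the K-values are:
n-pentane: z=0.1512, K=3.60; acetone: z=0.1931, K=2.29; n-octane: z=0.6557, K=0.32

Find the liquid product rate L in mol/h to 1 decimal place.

L = 405.0 mol/h

Rachford–Rice: g(β) = Σ zᵢ(Kᵢ−1)/(1+β(Kᵢ−1)) = 0.
Feasibility: ΣzᵢKᵢ = 1.1963, Σzᵢ/Kᵢ = 2.1754 — both > 1, two phases present.
Newton iteration, β⁰ = 0.37:
  β = 0.3700: g = -0.22679, g' = -0.9541 → β = 0.1323
  β = 0.1323: g = 0.01534, g' = -1.1664 → β = 0.1454
  β = 0.1454: g = 0.00018, g' = -1.1394 → β = 0.1456
Converged at β = 0.1456.
Then V = β·F = 0.1456·474 = 69.0 mol/h and L = F − V = 405.0 mol/h.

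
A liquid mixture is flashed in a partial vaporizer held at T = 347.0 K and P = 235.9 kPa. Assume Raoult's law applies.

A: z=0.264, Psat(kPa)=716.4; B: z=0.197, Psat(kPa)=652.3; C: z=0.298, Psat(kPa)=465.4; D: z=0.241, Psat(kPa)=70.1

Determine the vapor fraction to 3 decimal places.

Raoult's law: Kᵢ = Pᵢˢᵃᵗ/P = Pᵢˢᵃᵗ/235.9.
  K_A = 716.4/235.9 = 3.03688, K_B = 652.3/235.9 = 2.76515, K_C = 465.4/235.9 = 1.97287, K_D = 70.1/235.9 = 0.29716
Let ψ = V/F and solve Σ zᵢ(Kᵢ−1)/(1+ψ(Kᵢ−1)) = 0.
g(0) = ΣzᵢKᵢ − 1 = 1.006 and g(1) = 1 − Σzᵢ/Kᵢ = -0.120, so a root lies in (0, 1).
Newton–Raphson from ψ = 0.56:
  ψ = 0.560: g = 0.3344, g' = -0.836 → ψ = 0.960
  ψ = 0.960: g = -0.0597, g' = -1.410 → ψ = 0.918
  ψ = 0.918: g = -0.0037, g' = -1.245 → ψ = 0.915
Converged at ψ = 0.915.

ψ = 0.915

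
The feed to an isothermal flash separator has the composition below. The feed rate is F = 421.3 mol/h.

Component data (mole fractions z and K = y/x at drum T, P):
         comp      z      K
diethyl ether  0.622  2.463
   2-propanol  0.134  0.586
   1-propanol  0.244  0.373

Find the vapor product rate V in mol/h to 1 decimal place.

Rachford–Rice: g(V/F) = Σ zᵢ(Kᵢ−1)/(1+V/F(Kᵢ−1)) = 0.
Feasibility: ΣzᵢKᵢ = 1.702, Σzᵢ/Kᵢ = 1.135 — both > 1, two phases present.
Iterate (Newton) starting at V/F = 0.63:
  V/F = 0.630: g = 0.1456, g' = -0.665 → V/F = 0.849
  V/F = 0.849: g = -0.0069, g' = -0.758 → V/F = 0.840
Converged at V/F = 0.840.
Then V = V/F·F = 0.8400·421.3 = 353.9 mol/h and L = F − V = 67.4 mol/h.

V = 353.9 mol/h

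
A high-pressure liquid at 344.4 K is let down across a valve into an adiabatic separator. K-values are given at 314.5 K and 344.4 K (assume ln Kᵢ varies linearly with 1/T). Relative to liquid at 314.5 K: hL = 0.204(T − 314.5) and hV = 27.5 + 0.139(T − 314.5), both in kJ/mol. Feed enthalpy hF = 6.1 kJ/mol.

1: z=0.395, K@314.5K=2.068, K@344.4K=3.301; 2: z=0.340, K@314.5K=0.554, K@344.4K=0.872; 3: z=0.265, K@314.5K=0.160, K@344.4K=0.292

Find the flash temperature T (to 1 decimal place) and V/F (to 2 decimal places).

Adiabatic flash: solve Rachford–Rice at each trial T, then check hF = ψ·hV(T) + (1−ψ)·hL(T).
  T = 314.5 K: K = (2.068, 0.554, 0.160), RR gives ψ = 0.069, H_out = 1.904 kJ/mol
  T = 344.4 K: K = (3.301, 0.872, 0.292), RR gives ψ = 0.611, H_out = 21.711 kJ/mol
  T = 329.4 K: K = (2.639, 0.702, 0.219), RR gives ψ = 0.367, H_out = 12.781 kJ/mol
  T = 321.9 K: K = (2.341, 0.625, 0.188), RR gives ψ = 0.230, H_out = 7.737 kJ/mol
  T = 318.2 K: K = (2.202, 0.589, 0.173), RR gives ψ = 0.154, H_out = 4.962 kJ/mol
  T = 320.0 K: K = (2.269, 0.606, 0.180), RR gives ψ = 0.192, H_out = 6.342 kJ/mol
Linear interpolation between T = 318.2 (H_out = 4.962) and T = 320.0 (H_out = 6.342) on hF = 6.1 gives T ≈ 319.7 K, at which ψ = 0.19.

T = 319.7 K, V/F = 0.19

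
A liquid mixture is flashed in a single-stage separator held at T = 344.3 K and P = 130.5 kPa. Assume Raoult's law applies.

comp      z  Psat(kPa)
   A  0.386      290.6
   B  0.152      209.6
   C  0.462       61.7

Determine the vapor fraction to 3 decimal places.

ψ = 0.568

Raoult's law: Kᵢ = Pᵢˢᵃᵗ/P = Pᵢˢᵃᵗ/130.5.
  K_A = 290.6/130.5 = 2.22682, K_B = 209.6/130.5 = 1.60613, K_C = 61.7/130.5 = 0.47280
Material balance + equilibrium reduce to Σ zᵢ(Kᵢ−1)/(1+ψ(Kᵢ−1)) = 0.
g(0) = ΣzᵢKᵢ − 1 = 0.322 and g(1) = 1 − Σzᵢ/Kᵢ = -0.245, so a root lies in (0, 1).
Iterate (Newton) starting at ψ = 0.65:
  ψ = 0.650: g = -0.0410, g' = -0.506 → ψ = 0.569
  ψ = 0.569: g = -0.0005, g' = -0.494 → ψ = 0.568
Converged at ψ = 0.568.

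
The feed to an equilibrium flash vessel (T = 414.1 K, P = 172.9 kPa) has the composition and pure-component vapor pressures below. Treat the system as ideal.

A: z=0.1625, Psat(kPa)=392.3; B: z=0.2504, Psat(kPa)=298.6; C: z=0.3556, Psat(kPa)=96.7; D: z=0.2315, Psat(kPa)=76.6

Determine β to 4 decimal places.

β = 0.2146

Raoult's law: Kᵢ = Pᵢˢᵃᵗ/P = Pᵢˢᵃᵗ/172.9.
  K_A = 392.3/172.9 = 2.268942, K_B = 298.6/172.9 = 1.727010, K_C = 96.7/172.9 = 0.559283, K_D = 76.6/172.9 = 0.443031
Material balance + equilibrium reduce to Σ zᵢ(Kᵢ−1)/(1+β(Kᵢ−1)) = 0.
Feasibility: ΣzᵢKᵢ = 1.1026, Σzᵢ/Kᵢ = 1.3750 — both > 1, two phases present.
Newton–Raphson from β = 0.57:
  β = 0.5700: g = -0.14985, g' = -0.4316 → β = 0.2228
  β = 0.2228: g = -0.00358, g' = -0.4356 → β = 0.2146
Converged at β = 0.2146.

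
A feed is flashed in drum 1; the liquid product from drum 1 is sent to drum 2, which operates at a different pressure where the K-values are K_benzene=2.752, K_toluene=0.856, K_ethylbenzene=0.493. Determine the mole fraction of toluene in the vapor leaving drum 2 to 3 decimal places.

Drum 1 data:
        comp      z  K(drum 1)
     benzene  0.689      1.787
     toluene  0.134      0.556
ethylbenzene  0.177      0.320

y_toluene (drum 2) = 0.194

Drum 1:
Rachford–Rice: g(ψ₁) = Σ zᵢ(Kᵢ−1)/(1+ψ₁(Kᵢ−1)) = 0.
g(0) = ΣzᵢKᵢ − 1 = 0.362 and g(1) = 1 − Σzᵢ/Kᵢ = -0.180, so a root lies in (0, 1).
Newton iteration, ψ₁⁰ = 0.5:
  ψ₁ = 0.500: g = 0.1303, g' = -0.451 → ψ₁ = 0.789
  ψ₁ = 0.789: g = -0.0166, g' = -0.606 → ψ₁ = 0.761
Converged at ψ₁ = 0.761.
Drum-1 compositions:
  benzene: x = 0.431, y = 0.770
  toluene: x = 0.202, y = 0.113
  ethylbenzene: x = 0.367, y = 0.117
Drum-2 feed = drum-1 liquid: z₂ = (0.4310, 0.2023, 0.3667).
Drum 2:
Let ψ₂ = V/F and solve Σ zᵢ(Kᵢ−1)/(1+ψ₂(Kᵢ−1)) = 0.
Check two-phase: ΣzᵢKᵢ = 1.540 > 1 and Σzᵢ/Kᵢ = 1.137 > 1, so g(0) = 0.540 > 0 and g(1) = -0.137 < 0.
Iterate (Newton) starting at ψ₂ = 0.5:
  ψ₂ = 0.500: g = 0.1221, g' = -0.550 → ψ₂ = 0.722
  ψ₂ = 0.722: g = 0.0076, g' = -0.498 → ψ₂ = 0.737
Converged at ψ₂ = 0.737.
  benzene: x = 0.188, y = 0.518
  toluene: x = 0.226, y = 0.194
  ethylbenzene: x = 0.586, y = 0.289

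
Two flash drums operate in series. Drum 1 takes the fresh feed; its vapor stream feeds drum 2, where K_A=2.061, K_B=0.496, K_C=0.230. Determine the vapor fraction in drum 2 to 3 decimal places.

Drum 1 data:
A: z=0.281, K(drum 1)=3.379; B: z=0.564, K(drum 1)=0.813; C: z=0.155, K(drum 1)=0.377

Drum 1:
Iterate (Newton) starting at ψ₁ = 0.56:
  ψ₁ = 0.560: g = 0.0205, g' = -0.459 → ψ₁ = 0.605
Converged at ψ₁ = 0.605.
Drum-1 compositions:
  A: x = 0.115, y = 0.389
  B: x = 0.636, y = 0.517
  C: x = 0.249, y = 0.094
Drum-2 feed = drum-1 vapor: z₂ = (0.3891, 0.5171, 0.0938).
Drum 2:
Let ψ₂ = V/F and solve Σ zᵢ(Kᵢ−1)/(1+ψ₂(Kᵢ−1)) = 0.
Feasibility: ΣzᵢKᵢ = 1.080, Σzᵢ/Kᵢ = 1.639 — both > 1, two phases present.
Iterate (Newton) starting at ψ₂ = 0.5:
  ψ₂ = 0.500: g = -0.1961, g' = -0.569 → ψ₂ = 0.155
  ψ₂ = 0.155: g = -0.0103, g' = -0.549 → ψ₂ = 0.137
Converged at ψ₂ = 0.137.
  A: x = 0.340, y = 0.700
  B: x = 0.555, y = 0.275
  C: x = 0.105, y = 0.024

V/F (drum 2) = 0.137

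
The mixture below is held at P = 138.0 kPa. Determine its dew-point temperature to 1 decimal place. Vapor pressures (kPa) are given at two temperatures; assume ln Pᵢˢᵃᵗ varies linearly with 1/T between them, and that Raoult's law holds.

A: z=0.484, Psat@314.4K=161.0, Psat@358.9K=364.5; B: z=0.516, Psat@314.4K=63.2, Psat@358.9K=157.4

Dew-point temperature: Σzᵢ·P/Pᵢˢᵃᵗ(T) = 1. Interpolate ln Pᵢˢᵃᵗ = aᵢ + bᵢ/T.
  T = 314.4 K: ΣzᵢP/Pᵢˢᵃᵗ = 1.5416
  T = 358.9 K: ΣzᵢP/Pᵢˢᵃᵗ = 0.6356
  T = 336.6 K: ΣzᵢP/Pᵢˢᵃᵗ = 0.9621
  T = 325.5 K: ΣzᵢP/Pᵢˢᵃᵗ = 1.2080
  T = 331.1 K: ΣzᵢP/Pᵢˢᵃᵗ = 1.0749
  T = 333.9 K: ΣzᵢP/Pᵢˢᵃᵗ = 1.0154
Interpolating between 333.9 K and 336.6 K gives T ≈ 334.7 K.

T = 334.7 K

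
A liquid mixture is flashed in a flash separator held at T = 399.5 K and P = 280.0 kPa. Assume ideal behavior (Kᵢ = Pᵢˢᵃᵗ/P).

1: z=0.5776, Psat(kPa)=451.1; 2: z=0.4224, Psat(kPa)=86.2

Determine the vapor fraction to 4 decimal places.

ψ = 0.1433

Raoult's law: Kᵢ = Pᵢˢᵃᵗ/P = Pᵢˢᵃᵗ/280.0.
  K_1 = 451.1/280.0 = 1.611071, K_2 = 86.2/280.0 = 0.307857
Let ψ = V/F and solve Σ zᵢ(Kᵢ−1)/(1+ψ(Kᵢ−1)) = 0.
g(0) = ΣzᵢKᵢ − 1 = 0.0606 and g(1) = 1 − Σzᵢ/Kᵢ = -0.7306, so a root lies in (0, 1).
Binary case is linear: z₁(K₁−1)(1+ψ(K₂−1)) + z₂(K₂−1)(1+ψ(K₁−1)) = 0
⇒ ψ = [z₁(K₁−1)+z₂(K₂−1)] / [−(K₁−1)(K₂−1)] = 0.06059/0.42295 = 0.1433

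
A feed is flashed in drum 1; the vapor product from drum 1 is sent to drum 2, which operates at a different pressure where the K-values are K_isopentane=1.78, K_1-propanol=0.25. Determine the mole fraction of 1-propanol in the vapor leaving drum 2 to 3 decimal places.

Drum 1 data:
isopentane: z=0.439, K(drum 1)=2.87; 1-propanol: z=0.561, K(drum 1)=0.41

Drum 1:
Binary case is linear: z₁(K₁−1)(1+ψ₁(K₂−1)) + z₂(K₂−1)(1+ψ₁(K₁−1)) = 0
⇒ ψ₁ = [z₁(K₁−1)+z₂(K₂−1)] / [−(K₁−1)(K₂−1)] = 0.4899/1.1033 = 0.444
Drum-1 compositions:
  isopentane: x = 0.240, y = 0.688
  1-propanol: x = 0.760, y = 0.312
Drum-2 feed = drum-1 vapor: z₂ = (0.6883, 0.3117).
Drum 2:
Let ψ₂ = V/F and solve Σ zᵢ(Kᵢ−1)/(1+ψ₂(Kᵢ−1)) = 0.
g(0) = ΣzᵢKᵢ − 1 = 0.303 and g(1) = 1 − Σzᵢ/Kᵢ = -0.633, so a root lies in (0, 1).
Binary case is linear: z₁(K₁−1)(1+ψ₂(K₂−1)) + z₂(K₂−1)(1+ψ₂(K₁−1)) = 0
⇒ ψ₂ = [z₁(K₁−1)+z₂(K₂−1)] / [−(K₁−1)(K₂−1)] = 0.3032/0.5850 = 0.518
  isopentane: x = 0.490, y = 0.873
  1-propanol: x = 0.510, y = 0.127

y_1-propanol (drum 2) = 0.127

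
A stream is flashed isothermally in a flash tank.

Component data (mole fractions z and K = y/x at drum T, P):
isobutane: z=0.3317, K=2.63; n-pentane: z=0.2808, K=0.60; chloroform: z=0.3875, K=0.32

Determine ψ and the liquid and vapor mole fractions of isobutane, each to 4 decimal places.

ψ = 0.1760, x_isobutane = 0.2578, y_isobutane = 0.6779

Let ψ = V/F and solve Σ zᵢ(Kᵢ−1)/(1+ψ(Kᵢ−1)) = 0.
Feasibility: ΣzᵢKᵢ = 1.1649, Σzᵢ/Kᵢ = 1.8051 — both > 1, two phases present.
Newton–Raphson from ψ = 0.5:
  ψ = 0.5000: g = -0.24175, g' = -0.7491 → ψ = 0.1773
  ψ = 0.1773: g = -0.00104, g' = -0.8142 → ψ = 0.1760
Converged at ψ = 0.1760.
Compositions from xᵢ = zᵢ/(1+ψ(Kᵢ−1)), yᵢ = Kᵢxᵢ:
  isobutane: x = 0.2578, y = 0.6779
  n-pentane: x = 0.3021, y = 0.1812
  chloroform: x = 0.4402, y = 0.1409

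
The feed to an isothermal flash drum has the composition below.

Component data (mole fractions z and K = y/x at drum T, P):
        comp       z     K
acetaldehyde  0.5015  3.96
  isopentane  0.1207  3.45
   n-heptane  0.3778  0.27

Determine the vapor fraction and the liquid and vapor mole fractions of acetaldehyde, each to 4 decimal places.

Iterate (Newton) starting at ψ = 0.35:
  ψ = 0.3500: g = 0.51785, g' = -1.6332 → ψ = 0.6671
  ψ = 0.6671: g = 0.07372, g' = -1.3659 → ψ = 0.7211
  ψ = 0.7211: g = -0.00180, g' = -1.4394 → ψ = 0.7198
Converged at ψ = 0.7198.
Compositions from xᵢ = zᵢ/(1+ψ(Kᵢ−1)), yᵢ = Kᵢxᵢ:
  acetaldehyde: x = 0.1602, y = 0.6344
  isopentane: x = 0.0437, y = 0.1507
  n-heptane: x = 0.7961, y = 0.2150

ψ = 0.7198, x_acetaldehyde = 0.1602, y_acetaldehyde = 0.6344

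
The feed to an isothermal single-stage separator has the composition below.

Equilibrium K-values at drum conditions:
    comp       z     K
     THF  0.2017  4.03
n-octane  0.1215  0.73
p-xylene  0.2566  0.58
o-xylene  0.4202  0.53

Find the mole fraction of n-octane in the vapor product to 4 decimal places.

y_n-octane = 0.0941

Rachford–Rice: g(V/F) = Σ zᵢ(Kᵢ−1)/(1+V/F(Kᵢ−1)) = 0.
Feasibility: ΣzᵢKᵢ = 1.2731, Σzᵢ/Kᵢ = 1.4517 — both > 1, two phases present.
Newton–Raphson from V/F = 0.5:
  V/F = 0.5000: g = -0.18950, g' = -0.5357 → V/F = 0.1463
  V/F = 0.1463: g = 0.06241, g' = -1.0571 → V/F = 0.2053
  V/F = 0.2053: g = 0.00550, g' = -0.8816 → V/F = 0.2116
Converged at V/F = 0.2116.
Compositions from xᵢ = zᵢ/(1+V/F(Kᵢ−1)), yᵢ = Kᵢxᵢ:
  THF: x = 0.1229, y = 0.4953
  n-octane: x = 0.1289, y = 0.0941
  p-xylene: x = 0.2816, y = 0.1633
  o-xylene: x = 0.4666, y = 0.2473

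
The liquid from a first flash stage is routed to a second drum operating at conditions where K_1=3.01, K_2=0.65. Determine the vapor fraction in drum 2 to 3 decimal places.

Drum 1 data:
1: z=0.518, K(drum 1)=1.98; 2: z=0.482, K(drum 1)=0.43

Drum 1:
Binary case is linear: z₁(K₁−1)(1+ψ₁(K₂−1)) + z₂(K₂−1)(1+ψ₁(K₁−1)) = 0
⇒ ψ₁ = [z₁(K₁−1)+z₂(K₂−1)] / [−(K₁−1)(K₂−1)] = 0.2329/0.5586 = 0.417
Drum-1 compositions:
  1: x = 0.368, y = 0.728
  2: x = 0.632, y = 0.272
Drum-2 feed = drum-1 liquid: z₂ = (0.3677, 0.6323).
Drum 2:
Binary case is linear: z₁(K₁−1)(1+ψ₂(K₂−1)) + z₂(K₂−1)(1+ψ₂(K₁−1)) = 0
⇒ ψ₂ = [z₁(K₁−1)+z₂(K₂−1)] / [−(K₁−1)(K₂−1)] = 0.5179/0.7035 = 0.736
  1: x = 0.148, y = 0.446
  2: x = 0.852, y = 0.554

V/F (drum 2) = 0.736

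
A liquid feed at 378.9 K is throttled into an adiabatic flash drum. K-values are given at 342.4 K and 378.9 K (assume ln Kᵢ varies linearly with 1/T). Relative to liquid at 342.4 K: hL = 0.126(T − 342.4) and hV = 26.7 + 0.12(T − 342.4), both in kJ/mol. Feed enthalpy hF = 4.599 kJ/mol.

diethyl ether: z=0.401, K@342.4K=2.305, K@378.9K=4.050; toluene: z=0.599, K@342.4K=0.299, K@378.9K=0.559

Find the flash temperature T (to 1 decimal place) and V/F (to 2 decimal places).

Adiabatic flash: solve Rachford–Rice at each trial T, then check hF = ψ·hV(T) + (1−ψ)·hL(T).
  T = 342.4 K: K = (2.305, 0.299), RR gives ψ = 0.113, H_out = 3.018 kJ/mol
  T = 378.9 K: K = (4.050, 0.559), RR gives ψ = 0.713, H_out = 23.477 kJ/mol
  T = 360.6 K: K = (3.097, 0.415), RR gives ψ = 0.400, H_out = 12.924 kJ/mol
  T = 351.5 K: K = (2.682, 0.354), RR gives ψ = 0.264, H_out = 8.191 kJ/mol
  T = 346.9 K: K = (2.487, 0.325), RR gives ψ = 0.191, H_out = 5.673 kJ/mol
  T = 344.6 K: K = (2.393, 0.312), RR gives ψ = 0.152, H_out = 4.346 kJ/mol
Linear interpolation between T = 344.6 (H_out = 4.346) and T = 346.9 (H_out = 5.673) on hF = 4.599 gives T ≈ 345.0 K, at which ψ = 0.16.

T = 345.0 K, V/F = 0.16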